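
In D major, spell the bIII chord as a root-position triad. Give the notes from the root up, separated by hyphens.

F-A-C

The root of bIII is the lowered 3rd degree: F# becomes F. In D minor the chord on F is F–A–C.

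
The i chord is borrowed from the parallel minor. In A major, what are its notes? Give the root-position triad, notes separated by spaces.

A C E

i is built on scale degree 1, which is A in both A major and its parallel. Building the minor chord from the parallel minor on A: A–C–E.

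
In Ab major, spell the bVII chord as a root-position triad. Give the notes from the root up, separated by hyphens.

Gb-Bb-Db

The root of bVII is the lowered 7th degree: G becomes Gb. Building the major chord from the parallel minor on Gb: Gb–Bb–Db.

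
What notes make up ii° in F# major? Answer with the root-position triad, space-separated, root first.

The root, G#, is scale degree 2 — the same note in F# major and F# minor; only the chord quality changes. Building the diminished chord from the parallel minor on G#: G#–B–D.

G# B D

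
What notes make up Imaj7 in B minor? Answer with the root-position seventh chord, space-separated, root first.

The root, B, is scale degree 1 — the same note in B minor and B major; only the chord quality changes. In B major the chord on B is B–D#–F#–A#.

B D# F# A#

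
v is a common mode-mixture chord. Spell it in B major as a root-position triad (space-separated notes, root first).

F# A C#

The root, F#, is scale degree 5 — the same note in B major and B minor; only the chord quality changes. Building the minor chord from the parallel minor on F#: F#–A–C#.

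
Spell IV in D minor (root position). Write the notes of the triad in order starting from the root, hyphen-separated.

IV is built on scale degree 4, which is G in both D minor and its parallel. Building the major chord from the parallel major on G: G–B–D.

G-B-D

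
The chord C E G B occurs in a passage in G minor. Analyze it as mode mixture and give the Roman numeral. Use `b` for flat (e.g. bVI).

The root C is the diatonic 4th degree of G minor; the borrowing shows in the chord quality. The diatonic chord on degree 4 would be Cm (iv), but C–E–G–B is the major-seventh chord from G major. As a borrowed chord it is labeled IVmaj7.

IVmaj7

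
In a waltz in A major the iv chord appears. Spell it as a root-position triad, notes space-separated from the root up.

D F A

The root, D, is scale degree 4 — the same note in A major and A minor; only the chord quality changes. In A minor the chord on D is D–F–A.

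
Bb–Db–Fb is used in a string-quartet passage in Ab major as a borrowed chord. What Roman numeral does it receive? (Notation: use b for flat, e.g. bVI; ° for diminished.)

Bb is scale degree 2 in Ab major. Bb–Db–Fb is a diminished chord — the form found in Ab minor, not the diatonic ii (Bbm). Borrowed into Ab major it is written ii°.

ii°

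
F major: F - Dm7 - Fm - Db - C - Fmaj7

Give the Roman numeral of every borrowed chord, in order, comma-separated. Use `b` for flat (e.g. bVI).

i, bVI

F major has the diatonic set F, Gm, Am, Bb, C, Dm, Edim. F, Dm7, C and Fmaj7 all belong to that set. But Fm (F–Ab–C) is foreign: the diatonic I on degree 1 is F, whereas Fm comes from F minor. It is labeled i. But Db (Db–F–Ab) is foreign: the diatonic vi on degree 6 is Dm, whereas Db comes from F minor. It is labeled bVI.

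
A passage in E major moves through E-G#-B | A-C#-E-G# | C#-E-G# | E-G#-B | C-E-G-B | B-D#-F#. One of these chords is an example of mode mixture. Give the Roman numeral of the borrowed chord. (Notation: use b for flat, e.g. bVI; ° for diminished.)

bVImaj7

In E major the diatonic chords are E, F#m, G#m, A, B, C#m, D#dim. E–G#–B = E, A–C#–E–G# = Amaj7, C#–E–G# = C#m and B–D#–F# = B all belong to that set. But C–E–G–B is foreign: the diatonic vi on degree 6 is C#m, whereas Cmaj7 comes from E minor. It is labeled bVImaj7.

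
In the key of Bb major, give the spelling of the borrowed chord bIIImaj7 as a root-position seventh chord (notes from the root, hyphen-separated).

The root of bIIImaj7 is the lowered 3rd degree: D becomes Db. In Bb minor the chord on Db is Db–F–Ab–C.

Db-F-Ab-C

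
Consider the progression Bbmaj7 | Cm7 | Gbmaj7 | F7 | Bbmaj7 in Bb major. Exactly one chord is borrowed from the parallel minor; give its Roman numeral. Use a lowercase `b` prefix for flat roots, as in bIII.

In Bb major the diatonic chords are Bb, Cm, Dm, Eb, F, Gm, Adim. Bbmaj7, Cm7 and F7 are all diatonic. But Gbmaj7 (Gb–Bb–Db–F) is foreign: the diatonic vi on degree 6 is Gm, whereas Gbmaj7 comes from Bb minor. It is labeled bVImaj7.

bVImaj7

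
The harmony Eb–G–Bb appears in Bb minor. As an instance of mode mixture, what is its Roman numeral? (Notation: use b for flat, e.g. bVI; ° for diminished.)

The root Eb is the diatonic 4th degree of Bb minor; the borrowing shows in the chord quality. Eb–G–Bb is a major chord — the form found in Bb major, not the diatonic iv (Ebm). Borrowed into Bb minor it is written IV.

IV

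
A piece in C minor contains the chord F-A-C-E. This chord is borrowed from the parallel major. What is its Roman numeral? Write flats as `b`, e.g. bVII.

F is scale degree 4 in C minor. Diatonically C minor has Fm (iv) on that degree; F–A–C–E is instead the major-seventh chord native to C major, so it takes the label IVmaj7.

IVmaj7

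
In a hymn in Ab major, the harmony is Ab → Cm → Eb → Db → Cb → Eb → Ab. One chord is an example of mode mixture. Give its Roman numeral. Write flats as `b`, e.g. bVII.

bIII

In Ab major the diatonic chords are Ab, Bbm, Cm, Db, Eb, Fm, Gdim. Ab, Cm, Eb and Db are all diatonic. Cb (Cb–Eb–Gb) is not: scale degree 3 in Ab major carries Cm (iii). In Ab minor the chord on that degree is Cb, so here it functions as bIII, borrowed from the parallel minor.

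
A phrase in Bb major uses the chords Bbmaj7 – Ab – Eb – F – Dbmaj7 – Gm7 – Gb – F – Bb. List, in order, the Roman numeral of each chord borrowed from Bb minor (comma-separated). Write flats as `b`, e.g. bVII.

bVII, bIIImaj7, bVI

Bb major has the diatonic set Bb, Cm, Dm, Eb, F, Gm, Adim. Bbmaj7, Eb, F, Gm7 and Bb all belong to that set. Ab (Ab–C–Eb) is not: scale degree 7 in Bb major carries Adim (vii°). In Bb minor the chord on that degree is Ab, so here it functions as bVII, borrowed from the parallel minor. Dbmaj7 (Db–F–Ab–C) doesn't fit — on degree 3 Bb major would have Dm (iii). Dbmaj7 is the degree-3 chord of Bb minor, so it is the borrowed bIIImaj7. But Gb (Gb–Bb–Db) is foreign: the diatonic vi on degree 6 is Gm, whereas Gb comes from Bb minor. It is labeled bVI.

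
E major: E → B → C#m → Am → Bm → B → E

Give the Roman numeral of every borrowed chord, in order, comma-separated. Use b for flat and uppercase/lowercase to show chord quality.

In E major the diatonic chords are E, F#m, G#m, A, B, C#m, D#dim. Of the given chords, E, B and C#m are diatonic. But Am (A–C–E) is foreign: the diatonic IV on degree 4 is A, whereas Am comes from E minor. It is labeled iv. But Bm (B–D–F#) is foreign: the diatonic V on degree 5 is B, whereas Bm comes from E minor. It is labeled v.

iv, v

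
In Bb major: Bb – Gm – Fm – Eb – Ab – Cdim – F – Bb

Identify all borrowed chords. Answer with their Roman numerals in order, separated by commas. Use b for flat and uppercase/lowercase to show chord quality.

v, bVII, ii°

Bb major has the diatonic set Bb, Cm, Dm, Eb, F, Gm, Adim. Bb, Gm, Eb and F are all diatonic. Fm (F–Ab–C) doesn't fit — on degree 5 Bb major would have F (V). Fm is the degree-5 chord of Bb minor, so it is the borrowed v. But Ab (Ab–C–Eb) is foreign: the diatonic vii° on degree 7 is Adim, whereas Ab comes from Bb minor. It is labeled bVII. Cdim (C–Eb–Gb) doesn't fit — on degree 2 Bb major would have Cm (ii). Cdim is the degree-2 chord of Bb minor, so it is the borrowed ii°.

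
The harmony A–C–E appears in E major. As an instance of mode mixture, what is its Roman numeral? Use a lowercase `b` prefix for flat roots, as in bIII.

iv

A is scale degree 4 in E major. A–C–E is a minor chord — the form found in E minor, not the diatonic IV (A). Borrowed into E major it is written iv.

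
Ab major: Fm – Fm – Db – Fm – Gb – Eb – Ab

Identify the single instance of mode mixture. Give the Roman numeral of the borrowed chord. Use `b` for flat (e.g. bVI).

In Ab major the diatonic chords are Ab, Bbm, Cm, Db, Eb, Fm, Gdim. Of the given chords, Fm, Db, Eb and Ab are diatonic. But Gb (Gb–Bb–Db) is foreign: the diatonic vii° on degree 7 is Gdim, whereas Gb comes from Ab minor. It is labeled bVII.

bVII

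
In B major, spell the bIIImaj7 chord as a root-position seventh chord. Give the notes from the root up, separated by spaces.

Scale degree 3 in B major is D#. bIIImaj7 uses the lowered form, D, taken from B minor. In B minor the chord on D is D–F#–A–C#.

D F# A C#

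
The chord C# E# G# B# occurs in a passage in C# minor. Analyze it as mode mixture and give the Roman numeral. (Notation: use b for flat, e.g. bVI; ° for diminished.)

C# is scale degree 1 in C# minor. Diatonically C# minor has C#m (i) on that degree; C#–E#–G#–B# is instead the major-seventh chord native to C# major, so it takes the label Imaj7.

Imaj7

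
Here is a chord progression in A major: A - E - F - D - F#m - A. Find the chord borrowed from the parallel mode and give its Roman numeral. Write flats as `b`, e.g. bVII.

bVI

In A major the diatonic chords are A, Bm, C#m, D, E, F#m, G#dim. Of the given chords, A, E, D and F#m are diatonic. But F (F–A–C) is foreign: the diatonic vi on degree 6 is F#m, whereas F comes from A minor. It is labeled bVI.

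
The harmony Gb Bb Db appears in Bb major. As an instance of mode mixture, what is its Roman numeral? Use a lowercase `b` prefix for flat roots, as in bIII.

bVI

In Bb major scale degree 6 is G; Gb is its lowered form, from Bb minor. Gb–Bb–Db is a major chord — the form found in Bb minor, not the diatonic vi (Gm). Borrowed into Bb major it is written bVI.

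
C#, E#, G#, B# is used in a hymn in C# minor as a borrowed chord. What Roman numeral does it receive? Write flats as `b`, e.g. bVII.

Imaj7

The root C# is the diatonic 1st degree of C# minor; the borrowing shows in the chord quality. Diatonically C# minor has C#m (i) on that degree; C#–E#–G#–B# is instead the major-seventh chord native to C# major, so it takes the label Imaj7.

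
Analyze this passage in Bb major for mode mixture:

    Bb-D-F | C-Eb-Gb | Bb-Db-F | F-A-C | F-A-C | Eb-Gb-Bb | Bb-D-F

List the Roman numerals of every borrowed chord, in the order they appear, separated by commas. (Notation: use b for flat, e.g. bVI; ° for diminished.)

Bb major has the diatonic set Bb, Cm, Dm, Eb, F, Gm, Adim. Bb–D–F = Bb and F–A–C = F are both diatonic. C–Eb–Gb doesn't fit — on degree 2 Bb major would have Cm (ii). Cdim is the degree-2 chord of Bb minor, so it is the borrowed ii°. Bb–Db–F doesn't fit — on degree 1 Bb major would have Bb (I). Bbm is the degree-1 chord of Bb minor, so it is the borrowed i. Eb–Gb–Bb is not: scale degree 4 in Bb major carries Eb (IV). In Bb minor the chord on that degree is Ebm, so here it functions as iv, borrowed from the parallel minor.

ii°, i, iv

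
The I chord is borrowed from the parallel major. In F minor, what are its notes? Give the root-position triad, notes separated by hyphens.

F-A-C

I is built on scale degree 1, which is F in both F minor and its parallel. Building the major chord from the parallel major on F: F–A–C.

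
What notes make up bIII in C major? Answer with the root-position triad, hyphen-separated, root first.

bIII is built on the lowered scale degree 3. In C major degree 3 is E; lowered it becomes Eb. Stacking thirds in C minor on Eb gives Eb–G–Bb.

Eb-G-Bb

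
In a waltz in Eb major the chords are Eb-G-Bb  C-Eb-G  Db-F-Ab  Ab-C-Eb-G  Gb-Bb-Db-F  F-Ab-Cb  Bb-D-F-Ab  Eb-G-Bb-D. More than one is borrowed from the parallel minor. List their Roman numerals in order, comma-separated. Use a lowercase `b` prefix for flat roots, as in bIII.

In Eb major the diatonic chords are Eb, Fm, Gm, Ab, Bb, Cm, Ddim. Of the given chords, Eb–G–Bb = Eb, C–Eb–G = Cm, Ab–C–Eb–G = Abmaj7, Bb–D–F–Ab = Bb7 and Eb–G–Bb–D = Ebmaj7 are diatonic. But Db–F–Ab is foreign: the diatonic vii° on degree 7 is Ddim, whereas Db comes from Eb minor. It is labeled bVII. Gb–Bb–Db–F is not: scale degree 3 in Eb major carries Gm (iii). In Eb minor the chord on that degree is Gbmaj7, so here it functions as bIIImaj7, borrowed from the parallel minor. F–Ab–Cb doesn't fit — on degree 2 Eb major would have Fm (ii). Fdim is the degree-2 chord of Eb minor, so it is the borrowed ii°.

bVII, bIIImaj7, ii°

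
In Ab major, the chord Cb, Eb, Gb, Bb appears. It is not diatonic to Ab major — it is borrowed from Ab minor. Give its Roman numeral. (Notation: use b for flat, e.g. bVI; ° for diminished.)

bIIImaj7

In Ab major scale degree 3 is C; Cb is its lowered form, from Ab minor. Diatonically Ab major has Cm (iii) on that degree; Cb–Eb–Gb–Bb is instead the major-seventh chord native to Ab minor, so it takes the label bIIImaj7.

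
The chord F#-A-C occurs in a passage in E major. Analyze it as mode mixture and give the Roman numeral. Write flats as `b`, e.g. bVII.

ii°

The root F# is the diatonic 2nd degree of E major; the borrowing shows in the chord quality. Diatonically E major has F#m (ii) on that degree; F#–A–C is instead the diminished chord native to E minor, so it takes the label ii°.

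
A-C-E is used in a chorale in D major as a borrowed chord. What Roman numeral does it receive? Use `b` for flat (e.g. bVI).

v

A is scale degree 5 in D major. The diatonic chord on degree 5 would be A (V), but A–C–E is the minor chord from D minor. As a borrowed chord it is labeled v.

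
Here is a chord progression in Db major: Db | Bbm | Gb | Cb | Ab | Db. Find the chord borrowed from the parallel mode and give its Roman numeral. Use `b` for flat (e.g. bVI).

The diatonic triads in Db major are Db, Ebm, Fm, Gb, Ab, Bbm, Cdim. Db, Bbm, Gb and Ab are all diatonic. Cb (Cb–Eb–Gb) doesn't fit — on degree 7 Db major would have Cdim (vii°). Cb is the degree-7 chord of Db minor, so it is the borrowed bVII.

bVII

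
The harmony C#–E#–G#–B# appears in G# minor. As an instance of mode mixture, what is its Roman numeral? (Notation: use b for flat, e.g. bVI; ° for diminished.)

C# is scale degree 4 in G# minor. Diatonically G# minor has C#m (iv) on that degree; C#–E#–G#–B# is instead the major-seventh chord native to G# major, so it takes the label IVmaj7.

IVmaj7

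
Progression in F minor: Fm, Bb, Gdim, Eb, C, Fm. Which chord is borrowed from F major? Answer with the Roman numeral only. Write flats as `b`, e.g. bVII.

IV

In F minor (with V from harmonic minor) the diatonic chords are Fm, Gdim, Ab, Bbm, C, Db, Eb. Of the given chords, Fm, Gdim, Eb and C are diatonic. Bb (Bb–D–F) is not: scale degree 4 in F minor carries Bbm (iv). In F major the chord on that degree is Bb, so here it functions as IV, borrowed from the parallel major.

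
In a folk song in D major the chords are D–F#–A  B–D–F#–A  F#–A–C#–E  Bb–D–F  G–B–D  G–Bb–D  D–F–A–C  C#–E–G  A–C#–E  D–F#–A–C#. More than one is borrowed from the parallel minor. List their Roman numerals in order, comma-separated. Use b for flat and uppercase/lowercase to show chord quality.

The diatonic triads in D major are D, Em, F#m, G, A, Bm, C#dim. D–F#–A = D, B–D–F#–A = Bm7, F#–A–C#–E = F#m7, G–B–D = G, C#–E–G = C#dim, A–C#–E = A and D–F#–A–C# = Dmaj7 all belong to that set. Bb–D–F is not: scale degree 6 in D major carries Bm (vi). In D minor the chord on that degree is Bb, so here it functions as bVI, borrowed from the parallel minor. G–Bb–D doesn't fit — on degree 4 D major would have G (IV). Gm is the degree-4 chord of D minor, so it is the borrowed iv. D–F–A–C doesn't fit — on degree 1 D major would have D (I). Dm7 is the degree-1 chord of D minor, so it is the borrowed i7.

bVI, iv, i7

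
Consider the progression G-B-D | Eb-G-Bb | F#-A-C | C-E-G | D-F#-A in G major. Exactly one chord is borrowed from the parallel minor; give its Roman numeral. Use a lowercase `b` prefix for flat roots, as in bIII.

The diatonic triads in G major are G, Am, Bm, C, D, Em, F#dim. Of the given chords, G–B–D = G, F#–A–C = F#dim, C–E–G = C and D–F#–A = D are diatonic. Eb–G–Bb is not: scale degree 6 in G major carries Em (vi). In G minor the chord on that degree is Eb, so here it functions as bVI, borrowed from the parallel minor.

bVI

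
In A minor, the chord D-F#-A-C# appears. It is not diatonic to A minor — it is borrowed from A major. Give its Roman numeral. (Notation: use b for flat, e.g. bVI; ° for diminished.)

IVmaj7

The root D is the diatonic 4th degree of A minor; the borrowing shows in the chord quality. The diatonic chord on degree 4 would be Dm (iv), but D–F#–A–C# is the major-seventh chord from A major. As a borrowed chord it is labeled IVmaj7.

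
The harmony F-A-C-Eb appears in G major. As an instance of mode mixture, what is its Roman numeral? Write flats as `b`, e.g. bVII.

bVII7

The root F is the lowered 7th scale degree — diatonically G major has F# there. Diatonically G major has F#dim (vii°) on that degree; F–A–C–Eb is instead the dominant-seventh chord native to G minor, so it takes the label bVII7.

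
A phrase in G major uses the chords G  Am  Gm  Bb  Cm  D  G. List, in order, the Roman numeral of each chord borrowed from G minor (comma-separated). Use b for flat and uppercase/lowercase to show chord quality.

i, bIII, iv

G major has the diatonic set G, Am, Bm, C, D, Em, F#dim. G, Am and D all belong to that set. But Gm (G–Bb–D) is foreign: the diatonic I on degree 1 is G, whereas Gm comes from G minor. It is labeled i. Bb (Bb–D–F) is not: scale degree 3 in G major carries Bm (iii). In G minor the chord on that degree is Bb, so here it functions as bIII, borrowed from the parallel minor. Cm (C–Eb–G) doesn't fit — on degree 4 G major would have C (IV). Cm is the degree-4 chord of G minor, so it is the borrowed iv.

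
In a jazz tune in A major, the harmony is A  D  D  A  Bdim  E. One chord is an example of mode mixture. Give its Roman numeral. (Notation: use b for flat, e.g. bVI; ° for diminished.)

ii°

The diatonic triads in A major are A, Bm, C#m, D, E, F#m, G#dim. A, D and E all belong to that set. Bdim (B–D–F) doesn't fit — on degree 2 A major would have Bm (ii). Bdim is the degree-2 chord of A minor, so it is the borrowed ii°.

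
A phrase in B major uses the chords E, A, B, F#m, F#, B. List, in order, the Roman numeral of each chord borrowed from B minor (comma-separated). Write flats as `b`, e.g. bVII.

B major has the diatonic set B, C#m, D#m, E, F#, G#m, A#dim. Of the given chords, E, B and F# are diatonic. A (A–C#–E) is not: scale degree 7 in B major carries A#dim (vii°). In B minor the chord on that degree is A, so here it functions as bVII, borrowed from the parallel minor. But F#m (F#–A–C#) is foreign: the diatonic V on degree 5 is F#, whereas F#m comes from B minor. It is labeled v.

bVII, v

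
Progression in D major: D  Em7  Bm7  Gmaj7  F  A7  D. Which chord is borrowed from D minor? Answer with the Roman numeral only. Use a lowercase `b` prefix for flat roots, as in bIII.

D major has the diatonic set D, Em, F#m, G, A, Bm, C#dim. D, Em7, Bm7, Gmaj7 and A7 are all diatonic. F (F–A–C) doesn't fit — on degree 3 D major would have F#m (iii). F is the degree-3 chord of D minor, so it is the borrowed bIII.

bIII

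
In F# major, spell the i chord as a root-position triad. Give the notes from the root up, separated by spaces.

F# A C#

i is built on scale degree 1, which is F# in both F# major and its parallel. In F# minor the chord on F# is F#–A–C#.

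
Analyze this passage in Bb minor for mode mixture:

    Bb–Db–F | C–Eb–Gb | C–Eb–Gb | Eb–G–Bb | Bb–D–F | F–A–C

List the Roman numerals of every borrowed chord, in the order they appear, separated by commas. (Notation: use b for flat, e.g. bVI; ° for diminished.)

IV, I

Bb minor has the diatonic set Bbm, Cdim, Db, Ebm, F, Gb, Ab (with V from harmonic minor). Bb–Db–F = Bbm, C–Eb–Gb = Cdim and F–A–C = F are all diatonic. But Eb–G–Bb is foreign: the diatonic iv on degree 4 is Ebm, whereas Eb comes from Bb major. It is labeled IV. Bb–D–F doesn't fit — on degree 1 Bb minor would have Bbm (i). Bb is the degree-1 chord of Bb major, so it is the borrowed I.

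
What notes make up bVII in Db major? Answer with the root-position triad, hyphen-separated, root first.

The root of bVII is the lowered 7th degree: C becomes Cb. In Db minor the chord on Cb is Cb–Eb–Gb.

Cb-Eb-Gb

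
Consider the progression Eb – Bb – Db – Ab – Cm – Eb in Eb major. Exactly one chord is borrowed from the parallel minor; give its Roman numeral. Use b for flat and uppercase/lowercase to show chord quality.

In Eb major the diatonic chords are Eb, Fm, Gm, Ab, Bb, Cm, Ddim. Eb, Bb, Ab and Cm all belong to that set. But Db (Db–F–Ab) is foreign: the diatonic vii° on degree 7 is Ddim, whereas Db comes from Eb minor. It is labeled bVII.

bVII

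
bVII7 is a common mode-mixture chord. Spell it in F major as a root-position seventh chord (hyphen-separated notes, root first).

Scale degree 7 in F major is E. bVII7 uses the lowered form, Eb, taken from F minor. Building the dominant-seventh chord from the parallel minor on Eb: Eb–G–Bb–Db.

Eb-G-Bb-Db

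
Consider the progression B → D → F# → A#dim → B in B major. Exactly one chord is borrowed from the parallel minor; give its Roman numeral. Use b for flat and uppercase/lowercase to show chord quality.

In B major the diatonic chords are B, C#m, D#m, E, F#, G#m, A#dim. B, F# and A#dim are all diatonic. D (D–F#–A) doesn't fit — on degree 3 B major would have D#m (iii). D is the degree-3 chord of B minor, so it is the borrowed bIII.

bIII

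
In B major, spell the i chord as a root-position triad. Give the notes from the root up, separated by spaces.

The root, B, is scale degree 1 — the same note in B major and B minor; only the chord quality changes. In B minor the chord on B is B–D–F#.

B D F#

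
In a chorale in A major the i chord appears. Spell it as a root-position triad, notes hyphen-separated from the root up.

i is built on scale degree 1, which is A in both A major and its parallel. Stacking thirds in A minor on A gives A–C–E.

A-C-E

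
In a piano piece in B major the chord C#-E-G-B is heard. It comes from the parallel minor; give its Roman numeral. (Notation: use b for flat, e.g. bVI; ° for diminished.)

C# is scale degree 2 in B major. Diatonically B major has C#m (ii) on that degree; C#–E–G–B is instead the half-diminished-seventh chord native to B minor, so it takes the label iiø7.

iiø7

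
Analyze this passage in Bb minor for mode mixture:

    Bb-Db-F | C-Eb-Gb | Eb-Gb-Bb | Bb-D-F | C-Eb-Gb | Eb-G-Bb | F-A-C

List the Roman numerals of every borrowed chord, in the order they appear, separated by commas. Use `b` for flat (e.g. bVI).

Bb minor has the diatonic set Bbm, Cdim, Db, Ebm, F, Gb, Ab (with V from harmonic minor). Bb–Db–F = Bbm, C–Eb–Gb = Cdim, Eb–Gb–Bb = Ebm and F–A–C = F are all diatonic. Bb–D–F doesn't fit — on degree 1 Bb minor would have Bbm (i). Bb is the degree-1 chord of Bb major, so it is the borrowed I. But Eb–G–Bb is foreign: the diatonic iv on degree 4 is Ebm, whereas Eb comes from Bb major. It is labeled IV.

I, IV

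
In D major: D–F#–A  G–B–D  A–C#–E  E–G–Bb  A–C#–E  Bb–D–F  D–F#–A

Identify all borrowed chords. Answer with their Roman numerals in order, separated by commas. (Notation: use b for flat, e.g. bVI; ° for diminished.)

In D major the diatonic chords are D, Em, F#m, G, A, Bm, C#dim. D–F#–A = D, G–B–D = G and A–C#–E = A are all diatonic. E–G–Bb doesn't fit — on degree 2 D major would have Em (ii). Edim is the degree-2 chord of D minor, so it is the borrowed ii°. Bb–D–F is not: scale degree 6 in D major carries Bm (vi). In D minor the chord on that degree is Bb, so here it functions as bVI, borrowed from the parallel minor.

ii°, bVI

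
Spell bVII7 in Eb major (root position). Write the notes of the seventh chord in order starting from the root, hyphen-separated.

Db-F-Ab-Cb

bVII7 is built on the lowered scale degree 7. In Eb major degree 7 is D; lowered it becomes Db. Building the dominant-seventh chord from the parallel minor on Db: Db–F–Ab–Cb.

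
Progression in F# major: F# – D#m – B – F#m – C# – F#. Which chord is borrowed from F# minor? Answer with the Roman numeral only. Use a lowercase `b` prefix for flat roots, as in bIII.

The diatonic triads in F# major are F#, G#m, A#m, B, C#, D#m, E#dim. F#, D#m, B and C# all belong to that set. F#m (F#–A–C#) is not: scale degree 1 in F# major carries F# (I). In F# minor the chord on that degree is F#m, so here it functions as i, borrowed from the parallel minor.

i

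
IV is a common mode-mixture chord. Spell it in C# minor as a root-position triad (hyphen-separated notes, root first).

F#-A#-C#

The root, F#, is scale degree 4 — the same note in C# minor and C# major; only the chord quality changes. In C# major the chord on F# is F#–A#–C#.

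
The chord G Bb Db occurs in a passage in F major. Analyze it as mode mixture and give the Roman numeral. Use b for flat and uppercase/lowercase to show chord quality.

G is scale degree 2 in F major. G–Bb–Db is a diminished chord — the form found in F minor, not the diatonic ii (Gm). Borrowed into F major it is written ii°.

ii°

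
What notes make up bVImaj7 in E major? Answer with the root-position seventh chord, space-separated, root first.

Scale degree 6 in E major is C#. bVImaj7 uses the lowered form, C, taken from E minor. Stacking thirds in E minor on C gives C–E–G–B.

C E G B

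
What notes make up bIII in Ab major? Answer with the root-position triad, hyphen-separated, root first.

bIII is built on the lowered scale degree 3. In Ab major degree 3 is C; lowered it becomes Cb. Building the major chord from the parallel minor on Cb: Cb–Eb–Gb.

Cb-Eb-Gb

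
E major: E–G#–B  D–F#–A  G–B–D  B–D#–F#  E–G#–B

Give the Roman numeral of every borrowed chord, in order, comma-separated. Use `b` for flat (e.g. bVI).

bVII, bIII

The diatonic triads in E major are E, F#m, G#m, A, B, C#m, D#dim. E–G#–B = E and B–D#–F# = B both belong to that set. But D–F#–A is foreign: the diatonic vii° on degree 7 is D#dim, whereas D comes from E minor. It is labeled bVII. G–B–D is not: scale degree 3 in E major carries G#m (iii). In E minor the chord on that degree is G, so here it functions as bIII, borrowed from the parallel minor.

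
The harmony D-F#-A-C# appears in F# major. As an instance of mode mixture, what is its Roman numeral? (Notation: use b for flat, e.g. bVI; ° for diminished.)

bVImaj7

D is the lowered form of scale degree 6 in F# major (the diatonic degree 6 is D#). D–F#–A–C# is a major-seventh chord — the form found in F# minor, not the diatonic vi (D#m). Borrowed into F# major it is written bVImaj7.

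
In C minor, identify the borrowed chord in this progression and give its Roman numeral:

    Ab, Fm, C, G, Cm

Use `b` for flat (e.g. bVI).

I

In C minor (with V from harmonic minor) the diatonic chords are Cm, Ddim, Eb, Fm, G, Ab, Bb. Ab, Fm, G and Cm all belong to that set. C (C–E–G) doesn't fit — on degree 1 C minor would have Cm (i). C is the degree-1 chord of C major, so it is the borrowed I.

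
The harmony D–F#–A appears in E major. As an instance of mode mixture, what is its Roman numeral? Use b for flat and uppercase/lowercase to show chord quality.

In E major scale degree 7 is D#; D is its lowered form, from E minor. D–F#–A is a major chord — the form found in E minor, not the diatonic vii° (D#dim). Borrowed into E major it is written bVII.

bVII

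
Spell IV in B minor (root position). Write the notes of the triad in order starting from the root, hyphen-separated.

The root, E, is scale degree 4 — the same note in B minor and B major; only the chord quality changes. Stacking thirds in B major on E gives E–G#–B.

E-G#-B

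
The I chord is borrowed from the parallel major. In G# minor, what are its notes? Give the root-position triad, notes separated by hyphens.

I is built on scale degree 1, which is G# in both G# minor and its parallel. In G# major the chord on G# is G#–B#–D#.

G#-B#-D#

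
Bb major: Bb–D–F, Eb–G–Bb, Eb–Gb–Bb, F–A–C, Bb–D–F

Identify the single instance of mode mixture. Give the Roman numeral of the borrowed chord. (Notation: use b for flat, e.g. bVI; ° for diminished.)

In Bb major the diatonic chords are Bb, Cm, Dm, Eb, F, Gm, Adim. Of the given chords, Bb–D–F = Bb, Eb–G–Bb = Eb and F–A–C = F are diatonic. But Eb–Gb–Bb is foreign: the diatonic IV on degree 4 is Eb, whereas Ebm comes from Bb minor. It is labeled iv.

iv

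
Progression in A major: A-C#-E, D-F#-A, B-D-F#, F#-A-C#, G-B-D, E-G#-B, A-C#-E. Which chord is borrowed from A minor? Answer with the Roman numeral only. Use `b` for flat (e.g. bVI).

bVII

The diatonic triads in A major are A, Bm, C#m, D, E, F#m, G#dim. A–C#–E = A, D–F#–A = D, B–D–F# = Bm, F#–A–C# = F#m and E–G#–B = E all belong to that set. G–B–D is not: scale degree 7 in A major carries G#dim (vii°). In A minor the chord on that degree is G, so here it functions as bVII, borrowed from the parallel minor.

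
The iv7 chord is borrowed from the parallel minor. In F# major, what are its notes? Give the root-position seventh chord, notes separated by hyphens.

B-D-F#-A

iv7 is built on scale degree 4, which is B in both F# major and its parallel. Building the minor-seventh chord from the parallel minor on B: B–D–F#–A.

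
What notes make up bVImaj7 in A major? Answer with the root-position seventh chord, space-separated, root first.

F A C E

The root of bVImaj7 is the lowered 6th degree: F# becomes F. Stacking thirds in A minor on F gives F–A–C–E.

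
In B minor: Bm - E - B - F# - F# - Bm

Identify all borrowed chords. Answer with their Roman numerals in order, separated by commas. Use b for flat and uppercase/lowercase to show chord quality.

In B minor (with V from harmonic minor) the diatonic chords are Bm, C#dim, D, Em, F#, G, A. Of the given chords, Bm and F# are diatonic. E (E–G#–B) doesn't fit — on degree 4 B minor would have Em (iv). E is the degree-4 chord of B major, so it is the borrowed IV. B (B–D#–F#) doesn't fit — on degree 1 B minor would have Bm (i). B is the degree-1 chord of B major, so it is the borrowed I.

IV, I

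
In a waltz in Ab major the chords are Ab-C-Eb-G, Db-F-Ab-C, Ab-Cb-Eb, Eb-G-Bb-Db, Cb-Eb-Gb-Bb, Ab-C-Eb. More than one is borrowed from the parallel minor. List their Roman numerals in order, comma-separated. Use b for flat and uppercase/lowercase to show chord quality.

Ab major has the diatonic set Ab, Bbm, Cm, Db, Eb, Fm, Gdim. Of the given chords, Ab–C–Eb–G = Abmaj7, Db–F–Ab–C = Dbmaj7, Eb–G–Bb–Db = Eb7 and Ab–C–Eb = Ab are diatonic. Ab–Cb–Eb doesn't fit — on degree 1 Ab major would have Ab (I). Abm is the degree-1 chord of Ab minor, so it is the borrowed i. But Cb–Eb–Gb–Bb is foreign: the diatonic iii on degree 3 is Cm, whereas Cbmaj7 comes from Ab minor. It is labeled bIIImaj7.

i, bIIImaj7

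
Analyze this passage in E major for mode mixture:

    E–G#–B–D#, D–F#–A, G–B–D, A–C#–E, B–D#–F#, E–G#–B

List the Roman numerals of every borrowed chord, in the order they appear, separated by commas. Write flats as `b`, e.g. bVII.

The diatonic triads in E major are E, F#m, G#m, A, B, C#m, D#dim. Of the given chords, E–G#–B–D# = Emaj7, A–C#–E = A, B–D#–F# = B and E–G#–B = E are diatonic. But D–F#–A is foreign: the diatonic vii° on degree 7 is D#dim, whereas D comes from E minor. It is labeled bVII. But G–B–D is foreign: the diatonic iii on degree 3 is G#m, whereas G comes from E minor. It is labeled bIII.

bVII, bIII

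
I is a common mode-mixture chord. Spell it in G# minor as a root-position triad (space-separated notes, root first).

G# B# D#

I is built on scale degree 1, which is G# in both G# minor and its parallel. In G# major the chord on G# is G#–B#–D#.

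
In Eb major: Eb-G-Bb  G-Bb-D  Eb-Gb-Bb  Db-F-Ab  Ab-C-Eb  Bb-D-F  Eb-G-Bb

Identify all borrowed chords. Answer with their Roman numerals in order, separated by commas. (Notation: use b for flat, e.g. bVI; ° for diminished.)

Eb major has the diatonic set Eb, Fm, Gm, Ab, Bb, Cm, Ddim. Of the given chords, Eb–G–Bb = Eb, G–Bb–D = Gm, Ab–C–Eb = Ab and Bb–D–F = Bb are diatonic. But Eb–Gb–Bb is foreign: the diatonic I on degree 1 is Eb, whereas Ebm comes from Eb minor. It is labeled i. Db–F–Ab doesn't fit — on degree 7 Eb major would have Ddim (vii°). Db is the degree-7 chord of Eb minor, so it is the borrowed bVII.

i, bVII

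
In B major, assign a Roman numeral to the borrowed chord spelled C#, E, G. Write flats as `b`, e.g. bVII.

The root C# is the diatonic 2nd degree of B major; the borrowing shows in the chord quality. Diatonically B major has C#m (ii) on that degree; C#–E–G is instead the diminished chord native to B minor, so it takes the label ii°.

ii°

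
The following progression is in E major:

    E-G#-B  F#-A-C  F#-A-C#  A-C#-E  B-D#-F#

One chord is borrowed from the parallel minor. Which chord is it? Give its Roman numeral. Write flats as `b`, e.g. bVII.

In E major the diatonic chords are E, F#m, G#m, A, B, C#m, D#dim. E–G#–B = E, F#–A–C# = F#m, A–C#–E = A and B–D#–F# = B all belong to that set. But F#–A–C is foreign: the diatonic ii on degree 2 is F#m, whereas F#dim comes from E minor. It is labeled ii°.

ii°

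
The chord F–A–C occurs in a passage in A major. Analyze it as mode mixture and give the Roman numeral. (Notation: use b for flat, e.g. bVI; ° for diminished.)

F is the lowered form of scale degree 6 in A major (the diatonic degree 6 is F#). F–A–C is a major chord — the form found in A minor, not the diatonic vi (F#m). Borrowed into A major it is written bVI.

bVI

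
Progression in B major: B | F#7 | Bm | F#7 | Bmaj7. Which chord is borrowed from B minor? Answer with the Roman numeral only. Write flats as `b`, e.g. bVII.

i

B major has the diatonic set B, C#m, D#m, E, F#, G#m, A#dim. Of the given chords, B, F#7 and Bmaj7 are diatonic. Bm (B–D–F#) doesn't fit — on degree 1 B major would have B (I). Bm is the degree-1 chord of B minor, so it is the borrowed i.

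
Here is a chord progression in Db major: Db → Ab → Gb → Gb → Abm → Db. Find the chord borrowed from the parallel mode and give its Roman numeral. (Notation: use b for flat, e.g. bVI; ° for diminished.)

In Db major the diatonic chords are Db, Ebm, Fm, Gb, Ab, Bbm, Cdim. Db, Ab and Gb all belong to that set. Abm (Ab–Cb–Eb) is not: scale degree 5 in Db major carries Ab (V). In Db minor the chord on that degree is Abm, so here it functions as v, borrowed from the parallel minor.

v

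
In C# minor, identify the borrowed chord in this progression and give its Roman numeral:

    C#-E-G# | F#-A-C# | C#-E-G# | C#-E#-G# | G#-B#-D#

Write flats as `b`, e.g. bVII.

The diatonic triads in C# minor (with V from harmonic minor) are C#m, D#dim, E, F#m, G#, A, B. C#–E–G# = C#m, F#–A–C# = F#m and G#–B#–D# = G# are all diatonic. C#–E#–G# doesn't fit — on degree 1 C# minor would have C#m (i). C# is the degree-1 chord of C# major, so it is the borrowed I.

I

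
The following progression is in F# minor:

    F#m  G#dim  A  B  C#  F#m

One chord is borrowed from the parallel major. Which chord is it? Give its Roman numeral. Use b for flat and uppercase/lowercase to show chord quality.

IV

F# minor has the diatonic set F#m, G#dim, A, Bm, C#, D, E (with V from harmonic minor). F#m, G#dim, A and C# all belong to that set. B (B–D#–F#) is not: scale degree 4 in F# minor carries Bm (iv). In F# major the chord on that degree is B, so here it functions as IV, borrowed from the parallel major.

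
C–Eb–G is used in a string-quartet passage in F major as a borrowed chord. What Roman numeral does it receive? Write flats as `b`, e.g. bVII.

v

C is scale degree 5 in F major. C–Eb–G is a minor chord — the form found in F minor, not the diatonic V (C). Borrowed into F major it is written v.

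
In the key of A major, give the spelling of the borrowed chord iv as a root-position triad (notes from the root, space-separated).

The root, D, is scale degree 4 — the same note in A major and A minor; only the chord quality changes. Building the minor chord from the parallel minor on D: D–F–A.

D F A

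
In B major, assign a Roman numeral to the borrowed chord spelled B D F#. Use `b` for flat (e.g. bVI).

i

B is scale degree 1 in B major. The diatonic chord on degree 1 would be B (I), but B–D–F# is the minor chord from B minor. As a borrowed chord it is labeled i.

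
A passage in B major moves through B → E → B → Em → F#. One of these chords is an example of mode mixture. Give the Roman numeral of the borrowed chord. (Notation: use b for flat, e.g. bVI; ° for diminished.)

iv

B major has the diatonic set B, C#m, D#m, E, F#, G#m, A#dim. Of the given chords, B, E and F# are diatonic. But Em (E–G–B) is foreign: the diatonic IV on degree 4 is E, whereas Em comes from B minor. It is labeled iv.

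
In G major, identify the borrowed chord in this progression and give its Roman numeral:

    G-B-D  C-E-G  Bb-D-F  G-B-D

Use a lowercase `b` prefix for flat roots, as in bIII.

bIII

The diatonic triads in G major are G, Am, Bm, C, D, Em, F#dim. G–B–D = G and C–E–G = C are both diatonic. Bb–D–F is not: scale degree 3 in G major carries Bm (iii). In G minor the chord on that degree is Bb, so here it functions as bIII, borrowed from the parallel minor.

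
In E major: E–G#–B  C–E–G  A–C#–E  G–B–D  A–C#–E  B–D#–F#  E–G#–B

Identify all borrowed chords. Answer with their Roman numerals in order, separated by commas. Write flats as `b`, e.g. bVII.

E major has the diatonic set E, F#m, G#m, A, B, C#m, D#dim. Of the given chords, E–G#–B = E, A–C#–E = A and B–D#–F# = B are diatonic. But C–E–G is foreign: the diatonic vi on degree 6 is C#m, whereas C comes from E minor. It is labeled bVI. But G–B–D is foreign: the diatonic iii on degree 3 is G#m, whereas G comes from E minor. It is labeled bIII.

bVI, bIII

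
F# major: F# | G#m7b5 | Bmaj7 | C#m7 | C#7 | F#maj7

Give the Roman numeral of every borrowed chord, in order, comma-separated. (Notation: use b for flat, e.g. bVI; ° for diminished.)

The diatonic triads in F# major are F#, G#m, A#m, B, C#, D#m, E#dim. F#, Bmaj7, C#7 and F#maj7 all belong to that set. G#m7b5 (G#–B–D–F#) doesn't fit — on degree 2 F# major would have G#m (ii). G#m7b5 is the degree-2 chord of F# minor, so it is the borrowed iiø7. But C#m7 (C#–E–G#–B) is foreign: the diatonic V on degree 5 is C#, whereas C#m7 comes from F# minor. It is labeled v7.

iiø7, v7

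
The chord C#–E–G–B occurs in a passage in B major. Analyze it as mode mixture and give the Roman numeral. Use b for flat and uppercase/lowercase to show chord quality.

iiø7

The root C# is the diatonic 2nd degree of B major; the borrowing shows in the chord quality. C#–E–G–B is a half-diminished-seventh chord — the form found in B minor, not the diatonic ii (C#m). Borrowed into B major it is written iiø7.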